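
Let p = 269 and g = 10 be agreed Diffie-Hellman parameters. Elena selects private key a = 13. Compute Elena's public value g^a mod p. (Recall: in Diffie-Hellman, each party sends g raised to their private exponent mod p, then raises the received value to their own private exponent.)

Public value = 10^13 mod 269.
10^1 ≡ 10 (mod 269)
10^2 = (10^1)^2 ≡ 10^2 = 100 ≡ 100 (mod 269)
10^4 = (10^2)^2 ≡ 100^2 = 10000 ≡ 47 (mod 269)
10^8 = (10^4)^2 ≡ 47^2 = 2209 ≡ 57 (mod 269)
10^13 = 10^8 · 10^4 · 10^1 ≡ 57 · 47 · 10 ≡ 159 (mod 269).

159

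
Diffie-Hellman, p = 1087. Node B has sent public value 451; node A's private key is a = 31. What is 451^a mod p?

Shared key K = 451^31 mod 1087.
451^1 ≡ 451 (mod 1087)
451^2 = (451^1)^2 ≡ 451^2 = 203401 ≡ 132 (mod 1087)
451^4 = (451^2)^2 ≡ 132^2 = 17424 ≡ 32 (mod 1087)
451^8 = (451^4)^2 ≡ 32^2 = 1024 ≡ 1024 (mod 1087)
451^16 = (451^8)^2 ≡ 1024^2 = 1048576 ≡ 708 (mod 1087)
451^31 = 451^16 · 451^8 · 451^4 · 451^2 · 451^1 ≡ 708 · 1024 · 32 · 132 · 451 ≡ 627 (mod 1087).

627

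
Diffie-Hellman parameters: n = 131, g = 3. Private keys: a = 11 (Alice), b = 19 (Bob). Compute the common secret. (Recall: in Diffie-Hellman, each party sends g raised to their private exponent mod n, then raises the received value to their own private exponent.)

Bob sends B = g^b mod n = 3^19 mod 131.
3^1 ≡ 3 (mod 131)
3^2 = (3^1)^2 ≡ 3^2 = 9 ≡ 9 (mod 131)
3^4 = (3^2)^2 ≡ 9^2 = 81 ≡ 81 (mod 131)
3^8 = (3^4)^2 ≡ 81^2 = 6561 ≡ 11 (mod 131)
3^16 = (3^8)^2 ≡ 11^2 = 121 ≡ 121 (mod 131)
3^19 = 3^16 · 3^2 · 3^1 ≡ 121 · 9 · 3 ≡ 123 (mod 131).
So B = 123. Alice then computes K = B^a mod n = 123^11 mod 131.
123^1 ≡ 123 (mod 131)
123^2 = (123^1)^2 ≡ 123^2 = 15129 ≡ 64 (mod 131)
123^4 = (123^2)^2 ≡ 64^2 = 4096 ≡ 35 (mod 131)
123^8 = (123^4)^2 ≡ 35^2 = 1225 ≡ 46 (mod 131)
123^11 = 123^8 · 123^2 · 123^1 ≡ 46 · 64 · 123 ≡ 28 (mod 131).

28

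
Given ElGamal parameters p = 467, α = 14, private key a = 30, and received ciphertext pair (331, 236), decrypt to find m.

17

Shared mask s = c₁^a mod p = 331^30 mod 467.
331^1 ≡ 331 (mod 467)
331^2 = (331^1)^2 ≡ 331^2 = 109561 ≡ 283 (mod 467)
331^4 = (331^2)^2 ≡ 283^2 = 80089 ≡ 232 (mod 467)
331^8 = (331^4)^2 ≡ 232^2 = 53824 ≡ 119 (mod 467)
331^16 = (331^8)^2 ≡ 119^2 = 14161 ≡ 151 (mod 467)
331^30 = 331^16 · 331^8 · 331^4 · 331^2 ≡ 151 · 119 · 232 · 283 ≡ 371 (mod 467).
So s = 371; s⁻¹ ≡ 287 (mod 467).
m = c₂ · s⁻¹ mod 467 = 236 · 287 mod 467 = 17.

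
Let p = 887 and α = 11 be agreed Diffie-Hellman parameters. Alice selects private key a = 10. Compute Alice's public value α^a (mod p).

Public value = 11^10 (mod 887).
11^1 ≡ 11 (mod 887)
11^2 = (11^1)^2 ≡ 11^2 = 121 ≡ 121 (mod 887)
11^4 = (11^2)^2 ≡ 121^2 = 14641 ≡ 449 (mod 887)
11^8 = (11^4)^2 ≡ 449^2 = 201601 ≡ 252 (mod 887)
11^10 = 11^8 · 11^2 ≡ 252 · 121 ≡ 334 (mod 887).

334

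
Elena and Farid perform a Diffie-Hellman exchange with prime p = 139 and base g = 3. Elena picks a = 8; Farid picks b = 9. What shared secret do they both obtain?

Farid sends B = g^b mod p = 3^9 mod 139.
3^1 ≡ 3 (mod 139)
3^2 = (3^1)^2 ≡ 3^2 = 9 ≡ 9 (mod 139)
3^4 = (3^2)^2 ≡ 9^2 = 81 ≡ 81 (mod 139)
3^8 = (3^4)^2 ≡ 81^2 = 6561 ≡ 28 (mod 139)
3^9 = 3^8 · 3^1 ≡ 28 · 3 ≡ 84 (mod 139).
So B = 84. Elena then computes K = B^a mod p = 84^8 mod 139.
84^1 ≡ 84 (mod 139)
84^2 = (84^1)^2 ≡ 84^2 = 7056 ≡ 106 (mod 139)
84^4 = (84^2)^2 ≡ 106^2 = 11236 ≡ 116 (mod 139)
84^8 = (84^4)^2 ≡ 116^2 = 13456 ≡ 112 (mod 139)

112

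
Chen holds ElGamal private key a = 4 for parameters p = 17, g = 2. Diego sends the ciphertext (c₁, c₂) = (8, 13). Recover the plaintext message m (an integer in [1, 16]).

4

Shared mask s = c₁^a mod p = 8^4 mod 17.
8^1 ≡ 8 (mod 17)
8^2 = (8^1)^2 ≡ 8^2 = 64 ≡ 13 (mod 17)
8^4 = (8^2)^2 ≡ 13^2 = 169 ≡ 16 (mod 17)
So s = 16; s⁻¹ ≡ 16 (mod 17).
m = c₂ · s⁻¹ mod 17 = 13 · 16 mod 17 = 4.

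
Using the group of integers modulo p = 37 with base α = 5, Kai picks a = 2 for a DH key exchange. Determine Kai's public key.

Public value = 5^2 (mod 37).
5^1 ≡ 5 (mod 37)
5^2 = (5^1)^2 ≡ 5^2 = 25 ≡ 25 (mod 37)

25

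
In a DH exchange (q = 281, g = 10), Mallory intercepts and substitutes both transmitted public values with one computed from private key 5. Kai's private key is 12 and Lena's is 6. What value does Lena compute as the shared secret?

Lena receives Mallory's public value M = 10^5 mod 281 instead of the honest one.
10^1 ≡ 10 (mod 281)
10^2 = (10^1)^2 ≡ 10^2 = 100 ≡ 100 (mod 281)
10^4 = (10^2)^2 ≡ 100^2 = 10000 ≡ 165 (mod 281)
10^5 = 10^4 · 10^1 ≡ 165 · 10 ≡ 245 (mod 281).
So M = 245. Lena computes K = M^6 mod 281.
245^1 ≡ 245 (mod 281)
245^2 = (245^1)^2 ≡ 245^2 = 60025 ≡ 172 (mod 281)
245^4 = (245^2)^2 ≡ 172^2 = 29584 ≡ 79 (mod 281)
245^6 = 245^4 · 245^2 ≡ 79 · 172 ≡ 100 (mod 281).

100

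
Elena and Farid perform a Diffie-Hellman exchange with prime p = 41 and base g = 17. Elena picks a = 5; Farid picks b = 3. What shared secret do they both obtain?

3

Farid sends B = g^b mod p = 17^3 mod 41.
17^1 ≡ 17 (mod 41)
17^2 = (17^1)^2 ≡ 17^2 = 289 ≡ 2 (mod 41)
17^3 = 17^2 · 17^1 ≡ 2 · 17 ≡ 34 (mod 41).
So B = 34. Elena then computes K = B^a mod p = 34^5 mod 41.
34^1 ≡ 34 (mod 41)
34^2 = (34^1)^2 ≡ 34^2 = 1156 ≡ 8 (mod 41)
34^4 = (34^2)^2 ≡ 8^2 = 64 ≡ 23 (mod 41)
34^5 = 34^4 · 34^1 ≡ 23 · 34 ≡ 3 (mod 41).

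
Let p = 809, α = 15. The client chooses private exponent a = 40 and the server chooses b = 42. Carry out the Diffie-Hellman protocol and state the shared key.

The client sends A = α^a mod p = 15^40 mod 809.
15^1 ≡ 15 (mod 809)
15^2 = (15^1)^2 ≡ 15^2 = 225 ≡ 225 (mod 809)
15^4 = (15^2)^2 ≡ 225^2 = 50625 ≡ 467 (mod 809)
15^8 = (15^4)^2 ≡ 467^2 = 218089 ≡ 468 (mod 809)
15^16 = (15^8)^2 ≡ 468^2 = 219024 ≡ 594 (mod 809)
15^32 = (15^16)^2 ≡ 594^2 = 352836 ≡ 112 (mod 809)
15^40 = 15^32 · 15^8 ≡ 112 · 468 ≡ 640 (mod 809).
So A = 640. The server then computes K = A^b mod p = 640^42 mod 809.
640^1 ≡ 640 (mod 809)
640^2 = (640^1)^2 ≡ 640^2 = 409600 ≡ 246 (mod 809)
640^4 = (640^2)^2 ≡ 246^2 = 60516 ≡ 650 (mod 809)
640^8 = (640^4)^2 ≡ 650^2 = 422500 ≡ 202 (mod 809)
640^16 = (640^8)^2 ≡ 202^2 = 40804 ≡ 354 (mod 809)
640^32 = (640^16)^2 ≡ 354^2 = 125316 ≡ 730 (mod 809)
640^42 = 640^32 · 640^8 · 640^2 ≡ 730 · 202 · 246 ≡ 409 (mod 809).

409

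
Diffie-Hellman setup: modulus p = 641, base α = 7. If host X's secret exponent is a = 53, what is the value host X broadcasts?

90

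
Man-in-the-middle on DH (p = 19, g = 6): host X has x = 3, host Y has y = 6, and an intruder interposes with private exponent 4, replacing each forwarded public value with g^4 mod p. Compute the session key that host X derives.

Host X receives an intruder's public value M = 6^4 mod 19 instead of the honest one.
6^1 ≡ 6 (mod 19)
6^2 = (6^1)^2 ≡ 6^2 = 36 ≡ 17 (mod 19)
6^4 = (6^2)^2 ≡ 17^2 = 289 ≡ 4 (mod 19)
So M = 4. Host X computes K = M^3 mod 19.
4^1 ≡ 4 (mod 19)
4^2 = (4^1)^2 ≡ 4^2 = 16 ≡ 16 (mod 19)
4^3 = 4^2 · 4^1 ≡ 16 · 4 ≡ 7 (mod 19).

7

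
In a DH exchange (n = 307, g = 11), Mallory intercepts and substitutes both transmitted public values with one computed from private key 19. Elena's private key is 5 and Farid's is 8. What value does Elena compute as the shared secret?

94

Elena receives Mallory's public value M = 11^19 mod 307 instead of the honest one.
11^1 ≡ 11 (mod 307)
11^2 = (11^1)^2 ≡ 11^2 = 121 ≡ 121 (mod 307)
11^4 = (11^2)^2 ≡ 121^2 = 14641 ≡ 212 (mod 307)
11^8 = (11^4)^2 ≡ 212^2 = 44944 ≡ 122 (mod 307)
11^16 = (11^8)^2 ≡ 122^2 = 14884 ≡ 148 (mod 307)
11^19 = 11^16 · 11^2 · 11^1 ≡ 148 · 121 · 11 ≡ 201 (mod 307).
So M = 201. Elena computes K = M^5 mod 307.
201^1 ≡ 201 (mod 307)
201^2 = (201^1)^2 ≡ 201^2 = 40401 ≡ 184 (mod 307)
201^4 = (201^2)^2 ≡ 184^2 = 33856 ≡ 86 (mod 307)
201^5 = 201^4 · 201^1 ≡ 86 · 201 ≡ 94 (mod 307).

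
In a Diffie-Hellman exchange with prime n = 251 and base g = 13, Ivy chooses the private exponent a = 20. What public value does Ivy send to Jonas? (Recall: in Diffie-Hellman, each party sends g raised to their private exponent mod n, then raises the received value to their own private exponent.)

Public value = 13^20 mod 251.
13^1 ≡ 13 (mod 251)
13^2 = (13^1)^2 ≡ 13^2 = 169 ≡ 169 (mod 251)
13^4 = (13^2)^2 ≡ 169^2 = 28561 ≡ 198 (mod 251)
13^8 = (13^4)^2 ≡ 198^2 = 39204 ≡ 48 (mod 251)
13^16 = (13^8)^2 ≡ 48^2 = 2304 ≡ 45 (mod 251)
13^20 = 13^16 · 13^4 ≡ 45 · 198 ≡ 125 (mod 251).

125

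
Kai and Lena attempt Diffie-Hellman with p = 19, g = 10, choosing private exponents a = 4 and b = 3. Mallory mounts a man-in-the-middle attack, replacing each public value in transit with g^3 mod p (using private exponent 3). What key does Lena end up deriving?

Lena receives Mallory's public value M = 10^3 mod 19 instead of the honest one.
10^1 ≡ 10 (mod 19)
10^2 = (10^1)^2 ≡ 10^2 = 100 ≡ 5 (mod 19)
10^3 = 10^2 · 10^1 ≡ 5 · 10 ≡ 12 (mod 19).
So M = 12. Lena computes K = M^3 mod 19.
12^1 ≡ 12 (mod 19)
12^2 = (12^1)^2 ≡ 12^2 = 144 ≡ 11 (mod 19)
12^3 = 12^2 · 12^1 ≡ 11 · 12 ≡ 18 (mod 19).

18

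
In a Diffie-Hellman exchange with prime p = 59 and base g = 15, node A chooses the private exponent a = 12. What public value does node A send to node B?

27

Public value = 15^12 mod 59.
15^1 ≡ 15 (mod 59)
15^2 = (15^1)^2 ≡ 15^2 = 225 ≡ 48 (mod 59)
15^4 = (15^2)^2 ≡ 48^2 = 2304 ≡ 3 (mod 59)
15^8 = (15^4)^2 ≡ 3^2 = 9 ≡ 9 (mod 59)
15^12 = 15^8 · 15^4 ≡ 9 · 3 ≡ 27 (mod 59).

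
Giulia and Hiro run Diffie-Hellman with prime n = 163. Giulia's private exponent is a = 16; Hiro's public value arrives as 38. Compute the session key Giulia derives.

85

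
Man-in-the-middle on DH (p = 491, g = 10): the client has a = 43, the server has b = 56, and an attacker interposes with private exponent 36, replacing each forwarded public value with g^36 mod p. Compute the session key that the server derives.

425

The server receives an attacker's public value M = 10^36 mod 491 instead of the honest one.
10^1 ≡ 10 (mod 491)
10^2 = (10^1)^2 ≡ 10^2 = 100 ≡ 100 (mod 491)
10^4 = (10^2)^2 ≡ 100^2 = 10000 ≡ 180 (mod 491)
10^8 = (10^4)^2 ≡ 180^2 = 32400 ≡ 485 (mod 491)
10^16 = (10^8)^2 ≡ 485^2 = 235225 ≡ 36 (mod 491)
10^32 = (10^16)^2 ≡ 36^2 = 1296 ≡ 314 (mod 491)
10^36 = 10^32 · 10^4 ≡ 314 · 180 ≡ 55 (mod 491).
So M = 55. The server computes K = M^56 mod 491.
55^1 ≡ 55 (mod 491)
55^2 = (55^1)^2 ≡ 55^2 = 3025 ≡ 79 (mod 491)
55^4 = (55^2)^2 ≡ 79^2 = 6241 ≡ 349 (mod 491)
55^8 = (55^4)^2 ≡ 349^2 = 121801 ≡ 33 (mod 491)
55^16 = (55^8)^2 ≡ 33^2 = 1089 ≡ 107 (mod 491)
55^32 = (55^16)^2 ≡ 107^2 = 11449 ≡ 156 (mod 491)
55^56 = 55^32 · 55^16 · 55^8 ≡ 156 · 107 · 33 ≡ 425 (mod 491).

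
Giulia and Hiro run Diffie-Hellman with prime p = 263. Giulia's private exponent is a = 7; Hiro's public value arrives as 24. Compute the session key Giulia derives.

222

Shared key K = 24^7 mod 263.
24^1 ≡ 24 (mod 263)
24^2 = (24^1)^2 ≡ 24^2 = 576 ≡ 50 (mod 263)
24^4 = (24^2)^2 ≡ 50^2 = 2500 ≡ 133 (mod 263)
24^7 = 24^4 · 24^2 · 24^1 ≡ 133 · 50 · 24 ≡ 222 (mod 263).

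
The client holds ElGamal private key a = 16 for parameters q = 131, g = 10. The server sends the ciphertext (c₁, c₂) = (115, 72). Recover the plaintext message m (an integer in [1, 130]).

118

Shared mask s = c₁^a mod q = 115^16 mod 131.
115^1 ≡ 115 (mod 131)
115^2 = (115^1)^2 ≡ 115^2 = 13225 ≡ 125 (mod 131)
115^4 = (115^2)^2 ≡ 125^2 = 15625 ≡ 36 (mod 131)
115^8 = (115^4)^2 ≡ 36^2 = 1296 ≡ 117 (mod 131)
115^16 = (115^8)^2 ≡ 117^2 = 13689 ≡ 65 (mod 131)
So s = 65; s⁻¹ ≡ 129 (mod 131).
m = c₂ · s⁻¹ mod 131 = 72 · 129 mod 131 = 118.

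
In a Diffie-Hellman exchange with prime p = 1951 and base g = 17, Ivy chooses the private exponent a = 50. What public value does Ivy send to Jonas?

Public value = 17^50 mod 1951.
17^1 ≡ 17 (mod 1951)
17^2 = (17^1)^2 ≡ 17^2 = 289 ≡ 289 (mod 1951)
17^4 = (17^2)^2 ≡ 289^2 = 83521 ≡ 1579 (mod 1951)
17^8 = (17^4)^2 ≡ 1579^2 = 2493241 ≡ 1814 (mod 1951)
17^16 = (17^8)^2 ≡ 1814^2 = 3290596 ≡ 1210 (mod 1951)
17^32 = (17^16)^2 ≡ 1210^2 = 1464100 ≡ 850 (mod 1951)
17^50 = 17^32 · 17^16 · 17^2 ≡ 850 · 1210 · 289 ≡ 1650 (mod 1951).

1650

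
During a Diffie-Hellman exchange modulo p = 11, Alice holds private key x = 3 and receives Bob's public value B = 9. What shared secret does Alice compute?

Shared key K = 9^3 mod 11.
9^1 ≡ 9 (mod 11)
9^2 = (9^1)^2 ≡ 9^2 = 81 ≡ 4 (mod 11)
9^3 = 9^2 · 9^1 ≡ 4 · 9 ≡ 3 (mod 11).

3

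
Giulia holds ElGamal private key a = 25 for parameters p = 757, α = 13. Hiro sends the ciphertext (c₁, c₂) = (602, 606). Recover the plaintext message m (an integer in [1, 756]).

Shared mask s = c₁^a mod p = 602^25 mod 757.
602^1 ≡ 602 (mod 757)
602^2 = (602^1)^2 ≡ 602^2 = 362404 ≡ 558 (mod 757)
602^4 = (602^2)^2 ≡ 558^2 = 311364 ≡ 237 (mod 757)
602^8 = (602^4)^2 ≡ 237^2 = 56169 ≡ 151 (mod 757)
602^16 = (602^8)^2 ≡ 151^2 = 22801 ≡ 91 (mod 757)
602^25 = 602^16 · 602^8 · 602^1 ≡ 91 · 151 · 602 ≡ 343 (mod 757).
So s = 343; s⁻¹ ≡ 693 (mod 757).
m = c₂ · s⁻¹ mod 757 = 606 · 693 mod 757 = 580.

580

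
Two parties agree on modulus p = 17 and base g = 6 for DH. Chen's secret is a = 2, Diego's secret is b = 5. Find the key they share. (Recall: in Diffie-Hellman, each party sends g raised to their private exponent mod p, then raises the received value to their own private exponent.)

15

Chen sends A = g^a mod p = 6^2 mod 17.
6^1 ≡ 6 (mod 17)
6^2 = (6^1)^2 ≡ 6^2 = 36 ≡ 2 (mod 17)
So A = 2. Diego then computes K = A^b mod p = 2^5 mod 17.
2^1 ≡ 2 (mod 17)
2^2 = (2^1)^2 ≡ 2^2 = 4 ≡ 4 (mod 17)
2^4 = (2^2)^2 ≡ 4^2 = 16 ≡ 16 (mod 17)
2^5 = 2^4 · 2^1 ≡ 16 · 2 ≡ 15 (mod 17).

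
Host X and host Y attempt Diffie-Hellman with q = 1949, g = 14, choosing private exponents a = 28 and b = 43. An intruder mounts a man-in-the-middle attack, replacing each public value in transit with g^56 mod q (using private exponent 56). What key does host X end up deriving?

1379

Host X receives an intruder's public value M = 14^56 mod 1949 instead of the honest one.
14^1 ≡ 14 (mod 1949)
14^2 = (14^1)^2 ≡ 14^2 = 196 ≡ 196 (mod 1949)
14^4 = (14^2)^2 ≡ 196^2 = 38416 ≡ 1385 (mod 1949)
14^8 = (14^4)^2 ≡ 1385^2 = 1918225 ≡ 409 (mod 1949)
14^16 = (14^8)^2 ≡ 409^2 = 167281 ≡ 1616 (mod 1949)
14^32 = (14^16)^2 ≡ 1616^2 = 2611456 ≡ 1745 (mod 1949)
14^56 = 14^32 · 14^16 · 14^8 ≡ 1745 · 1616 · 409 ≡ 1193 (mod 1949).
So M = 1193. Host X computes K = M^28 mod 1949.
1193^1 ≡ 1193 (mod 1949)
1193^2 = (1193^1)^2 ≡ 1193^2 = 1423249 ≡ 479 (mod 1949)
1193^4 = (1193^2)^2 ≡ 479^2 = 229441 ≡ 1408 (mod 1949)
1193^8 = (1193^4)^2 ≡ 1408^2 = 1982464 ≡ 331 (mod 1949)
1193^16 = (1193^8)^2 ≡ 331^2 = 109561 ≡ 417 (mod 1949)
1193^28 = 1193^16 · 1193^8 · 1193^4 ≡ 417 · 331 · 1408 ≡ 1379 (mod 1949).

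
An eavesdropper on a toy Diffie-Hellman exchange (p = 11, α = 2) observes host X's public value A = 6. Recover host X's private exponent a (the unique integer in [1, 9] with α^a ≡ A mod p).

9

Try successive powers of 2 modulo 11:
2^1 ≡ 2
2^2 ≡ 4
2^3 ≡ 8
2^4 ≡ 5
2^5 ≡ 10
2^6 ≡ 9
2^7 ≡ 7
2^8 ≡ 3
2^9 ≡ 6
Found: a = 9.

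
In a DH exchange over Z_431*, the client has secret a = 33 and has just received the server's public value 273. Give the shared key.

328

Shared key K = 273^33 mod 431.
273^1 ≡ 273 (mod 431)
273^2 = (273^1)^2 ≡ 273^2 = 74529 ≡ 397 (mod 431)
273^4 = (273^2)^2 ≡ 397^2 = 157609 ≡ 294 (mod 431)
273^8 = (273^4)^2 ≡ 294^2 = 86436 ≡ 236 (mod 431)
273^16 = (273^8)^2 ≡ 236^2 = 55696 ≡ 97 (mod 431)
273^32 = (273^16)^2 ≡ 97^2 = 9409 ≡ 358 (mod 431)
273^33 = 273^32 · 273^1 ≡ 358 · 273 ≡ 328 (mod 431).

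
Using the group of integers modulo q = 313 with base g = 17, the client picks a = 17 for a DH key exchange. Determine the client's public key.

Public value = 17^17 mod 313.
17^1 ≡ 17 (mod 313)
17^2 = (17^1)^2 ≡ 17^2 = 289 ≡ 289 (mod 313)
17^4 = (17^2)^2 ≡ 289^2 = 83521 ≡ 263 (mod 313)
17^8 = (17^4)^2 ≡ 263^2 = 69169 ≡ 309 (mod 313)
17^16 = (17^8)^2 ≡ 309^2 = 95481 ≡ 16 (mod 313)
17^17 = 17^16 · 17^1 ≡ 16 · 17 ≡ 272 (mod 313).

272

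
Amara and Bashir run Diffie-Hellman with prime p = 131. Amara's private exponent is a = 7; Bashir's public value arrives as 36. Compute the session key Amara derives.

Shared key K = 36^7 mod 131.
36^1 ≡ 36 (mod 131)
36^2 = (36^1)^2 ≡ 36^2 = 1296 ≡ 117 (mod 131)
36^4 = (36^2)^2 ≡ 117^2 = 13689 ≡ 65 (mod 131)
36^7 = 36^4 · 36^2 · 36^1 ≡ 65 · 117 · 36 ≡ 121 (mod 131).

121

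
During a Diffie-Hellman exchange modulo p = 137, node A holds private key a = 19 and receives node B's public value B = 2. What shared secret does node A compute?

126

Shared key K = 2^19 mod 137.
2^1 ≡ 2 (mod 137)
2^2 = (2^1)^2 ≡ 2^2 = 4 ≡ 4 (mod 137)
2^4 = (2^2)^2 ≡ 4^2 = 16 ≡ 16 (mod 137)
2^8 = (2^4)^2 ≡ 16^2 = 256 ≡ 119 (mod 137)
2^16 = (2^8)^2 ≡ 119^2 = 14161 ≡ 50 (mod 137)
2^19 = 2^16 · 2^2 · 2^1 ≡ 50 · 4 · 2 ≡ 126 (mod 137).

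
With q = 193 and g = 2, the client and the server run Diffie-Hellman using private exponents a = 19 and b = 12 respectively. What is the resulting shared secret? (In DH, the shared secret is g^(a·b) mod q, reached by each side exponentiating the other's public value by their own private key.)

184

The server sends B = g^b mod q = 2^12 mod 193.
2^1 ≡ 2 (mod 193)
2^2 = (2^1)^2 ≡ 2^2 = 4 ≡ 4 (mod 193)
2^4 = (2^2)^2 ≡ 4^2 = 16 ≡ 16 (mod 193)
2^8 = (2^4)^2 ≡ 16^2 = 256 ≡ 63 (mod 193)
2^12 = 2^8 · 2^4 ≡ 63 · 16 ≡ 43 (mod 193).
So B = 43. The client then computes K = B^a mod q = 43^19 mod 193.
43^1 ≡ 43 (mod 193)
43^2 = (43^1)^2 ≡ 43^2 = 1849 ≡ 112 (mod 193)
43^4 = (43^2)^2 ≡ 112^2 = 12544 ≡ 192 (mod 193)
43^8 = (43^4)^2 ≡ 192^2 = 36864 ≡ 1 (mod 193)
43^16 = (43^8)^2 ≡ 1^2 = 1 ≡ 1 (mod 193)
43^19 = 43^16 · 43^2 · 43^1 ≡ 1 · 112 · 43 ≡ 184 (mod 193).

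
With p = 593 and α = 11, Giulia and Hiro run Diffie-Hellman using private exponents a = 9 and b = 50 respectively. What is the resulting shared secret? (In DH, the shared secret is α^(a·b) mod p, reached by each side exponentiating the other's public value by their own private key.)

558

Hiro sends B = α^b mod p = 11^50 mod 593.
11^1 ≡ 11 (mod 593)
11^2 = (11^1)^2 ≡ 11^2 = 121 ≡ 121 (mod 593)
11^4 = (11^2)^2 ≡ 121^2 = 14641 ≡ 409 (mod 593)
11^8 = (11^4)^2 ≡ 409^2 = 167281 ≡ 55 (mod 593)
11^16 = (11^8)^2 ≡ 55^2 = 3025 ≡ 60 (mod 593)
11^32 = (11^16)^2 ≡ 60^2 = 3600 ≡ 42 (mod 593)
11^50 = 11^32 · 11^16 · 11^2 ≡ 42 · 60 · 121 ≡ 118 (mod 593).
So B = 118. Giulia then computes K = B^a mod p = 118^9 mod 593.
118^1 ≡ 118 (mod 593)
118^2 = (118^1)^2 ≡ 118^2 = 13924 ≡ 285 (mod 593)
118^4 = (118^2)^2 ≡ 285^2 = 81225 ≡ 577 (mod 593)
118^8 = (118^4)^2 ≡ 577^2 = 332929 ≡ 256 (mod 593)
118^9 = 118^8 · 118^1 ≡ 256 · 118 ≡ 558 (mod 593).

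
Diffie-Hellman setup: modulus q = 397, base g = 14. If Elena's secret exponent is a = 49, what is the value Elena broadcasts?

Public value = 14^49 mod 397.
14^1 ≡ 14 (mod 397)
14^2 = (14^1)^2 ≡ 14^2 = 196 ≡ 196 (mod 397)
14^4 = (14^2)^2 ≡ 196^2 = 38416 ≡ 304 (mod 397)
14^8 = (14^4)^2 ≡ 304^2 = 92416 ≡ 312 (mod 397)
14^16 = (14^8)^2 ≡ 312^2 = 97344 ≡ 79 (mod 397)
14^32 = (14^16)^2 ≡ 79^2 = 6241 ≡ 286 (mod 397)
14^49 = 14^32 · 14^16 · 14^1 ≡ 286 · 79 · 14 ≡ 304 (mod 397).

304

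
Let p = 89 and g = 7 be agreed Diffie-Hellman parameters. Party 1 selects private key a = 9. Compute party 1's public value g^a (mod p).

Public value = 7^9 (mod 89).
7^1 ≡ 7 (mod 89)
7^2 = (7^1)^2 ≡ 7^2 = 49 ≡ 49 (mod 89)
7^4 = (7^2)^2 ≡ 49^2 = 2401 ≡ 87 (mod 89)
7^8 = (7^4)^2 ≡ 87^2 = 7569 ≡ 4 (mod 89)
7^9 = 7^8 · 7^1 ≡ 4 · 7 ≡ 28 (mod 89).

28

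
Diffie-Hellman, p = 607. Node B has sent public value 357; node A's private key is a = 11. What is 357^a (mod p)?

Shared key K = 357^11 mod 607.
357^1 ≡ 357 (mod 607)
357^2 = (357^1)^2 ≡ 357^2 = 127449 ≡ 586 (mod 607)
357^4 = (357^2)^2 ≡ 586^2 = 343396 ≡ 441 (mod 607)
357^8 = (357^4)^2 ≡ 441^2 = 194481 ≡ 241 (mod 607)
357^11 = 357^8 · 357^2 · 357^1 ≡ 241 · 586 · 357 ≡ 262 (mod 607).

262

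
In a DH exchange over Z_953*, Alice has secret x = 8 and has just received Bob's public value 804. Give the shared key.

Shared key K = 804^8 mod 953.
804^1 ≡ 804 (mod 953)
804^2 = (804^1)^2 ≡ 804^2 = 646416 ≡ 282 (mod 953)
804^4 = (804^2)^2 ≡ 282^2 = 79524 ≡ 425 (mod 953)
804^8 = (804^4)^2 ≡ 425^2 = 180625 ≡ 508 (mod 953)

508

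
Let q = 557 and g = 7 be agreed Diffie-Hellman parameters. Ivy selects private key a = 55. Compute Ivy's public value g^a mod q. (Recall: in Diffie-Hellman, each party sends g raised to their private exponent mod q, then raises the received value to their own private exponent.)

Public value = 7^55 mod 557.
7^1 ≡ 7 (mod 557)
7^2 = (7^1)^2 ≡ 7^2 = 49 ≡ 49 (mod 557)
7^4 = (7^2)^2 ≡ 49^2 = 2401 ≡ 173 (mod 557)
7^8 = (7^4)^2 ≡ 173^2 = 29929 ≡ 408 (mod 557)
7^16 = (7^8)^2 ≡ 408^2 = 166464 ≡ 478 (mod 557)
7^32 = (7^16)^2 ≡ 478^2 = 228484 ≡ 114 (mod 557)
7^55 = 7^32 · 7^16 · 7^4 · 7^2 · 7^1 ≡ 114 · 478 · 173 · 49 · 7 ≡ 489 (mod 557).

489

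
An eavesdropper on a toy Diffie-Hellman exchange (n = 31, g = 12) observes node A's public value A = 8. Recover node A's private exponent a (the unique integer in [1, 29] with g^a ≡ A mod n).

Try successive powers of 12 modulo 31:
12^1 ≡ 12
12^2 ≡ 20
12^3 ≡ 23
12^4 ≡ 28
12^5 ≡ 26
12^6 ≡ 2
12^7 ≡ 24
12^8 ≡ 9
12^9 ≡ 15
12^10 ≡ 25
12^11 ≡ 21
12^12 ≡ 4
12^13 ≡ 17
12^14 ≡ 18
12^15 ≡ 30
12^16 ≡ 19
12^17 ≡ 11
12^18 ≡ 8
Found: a = 18.

18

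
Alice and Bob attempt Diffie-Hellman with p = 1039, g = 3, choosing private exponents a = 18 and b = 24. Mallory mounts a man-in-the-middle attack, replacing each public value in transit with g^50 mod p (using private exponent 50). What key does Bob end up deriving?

567

Bob receives Mallory's public value M = 3^50 mod 1039 instead of the honest one.
3^1 ≡ 3 (mod 1039)
3^2 = (3^1)^2 ≡ 3^2 = 9 ≡ 9 (mod 1039)
3^4 = (3^2)^2 ≡ 9^2 = 81 ≡ 81 (mod 1039)
3^8 = (3^4)^2 ≡ 81^2 = 6561 ≡ 327 (mod 1039)
3^16 = (3^8)^2 ≡ 327^2 = 106929 ≡ 951 (mod 1039)
3^32 = (3^16)^2 ≡ 951^2 = 904401 ≡ 471 (mod 1039)
3^50 = 3^32 · 3^16 · 3^2 ≡ 471 · 951 · 9 ≡ 1008 (mod 1039).
So M = 1008. Bob computes K = M^24 mod 1039.
1008^1 ≡ 1008 (mod 1039)
1008^2 = (1008^1)^2 ≡ 1008^2 = 1016064 ≡ 961 (mod 1039)
1008^4 = (1008^2)^2 ≡ 961^2 = 923521 ≡ 889 (mod 1039)
1008^8 = (1008^4)^2 ≡ 889^2 = 790321 ≡ 681 (mod 1039)
1008^16 = (1008^8)^2 ≡ 681^2 = 463761 ≡ 367 (mod 1039)
1008^24 = 1008^16 · 1008^8 ≡ 367 · 681 ≡ 567 (mod 1039).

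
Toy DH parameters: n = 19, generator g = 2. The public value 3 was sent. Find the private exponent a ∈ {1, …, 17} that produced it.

Try successive powers of 2 modulo 19:
2^1 ≡ 2
2^2 ≡ 4
2^3 ≡ 8
2^4 ≡ 16
2^5 ≡ 13
2^6 ≡ 7
2^7 ≡ 14
2^8 ≡ 9
2^9 ≡ 18
2^10 ≡ 17
2^11 ≡ 15
2^12 ≡ 11
2^13 ≡ 3
Found: a = 13.

13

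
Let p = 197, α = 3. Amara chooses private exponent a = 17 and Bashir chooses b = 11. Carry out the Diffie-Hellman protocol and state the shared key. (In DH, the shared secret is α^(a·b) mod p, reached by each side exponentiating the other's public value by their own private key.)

Amara sends A = α^a mod p = 3^17 mod 197.
3^1 ≡ 3 (mod 197)
3^2 = (3^1)^2 ≡ 3^2 = 9 ≡ 9 (mod 197)
3^4 = (3^2)^2 ≡ 9^2 = 81 ≡ 81 (mod 197)
3^8 = (3^4)^2 ≡ 81^2 = 6561 ≡ 60 (mod 197)
3^16 = (3^8)^2 ≡ 60^2 = 3600 ≡ 54 (mod 197)
3^17 = 3^16 · 3^1 ≡ 54 · 3 ≡ 162 (mod 197).
So A = 162. Bashir then computes K = A^b mod p = 162^11 mod 197.
162^1 ≡ 162 (mod 197)
162^2 = (162^1)^2 ≡ 162^2 = 26244 ≡ 43 (mod 197)
162^4 = (162^2)^2 ≡ 43^2 = 1849 ≡ 76 (mod 197)
162^8 = (162^4)^2 ≡ 76^2 = 5776 ≡ 63 (mod 197)
162^11 = 162^8 · 162^2 · 162^1 ≡ 63 · 43 · 162 ≡ 139 (mod 197).

139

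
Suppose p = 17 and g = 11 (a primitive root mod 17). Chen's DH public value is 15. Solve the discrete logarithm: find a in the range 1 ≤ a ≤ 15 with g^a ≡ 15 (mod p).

Try successive powers of 11 modulo 17:
11^1 ≡ 11
11^2 ≡ 2
11^3 ≡ 5
11^4 ≡ 4
11^5 ≡ 10
11^6 ≡ 8
11^7 ≡ 3
11^8 ≡ 16
11^9 ≡ 6
11^10 ≡ 15
Found: a = 10.

10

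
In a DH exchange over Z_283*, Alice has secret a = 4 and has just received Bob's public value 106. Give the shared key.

264

Shared key K = 106^4 mod 283.
106^1 ≡ 106 (mod 283)
106^2 = (106^1)^2 ≡ 106^2 = 11236 ≡ 199 (mod 283)
106^4 = (106^2)^2 ≡ 199^2 = 39601 ≡ 264 (mod 283)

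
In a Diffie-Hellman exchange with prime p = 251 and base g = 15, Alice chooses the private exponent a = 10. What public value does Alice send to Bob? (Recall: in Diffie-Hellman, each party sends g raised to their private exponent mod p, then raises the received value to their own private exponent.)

211

Public value = 15^10 mod 251.
15^1 ≡ 15 (mod 251)
15^2 = (15^1)^2 ≡ 15^2 = 225 ≡ 225 (mod 251)
15^4 = (15^2)^2 ≡ 225^2 = 50625 ≡ 174 (mod 251)
15^8 = (15^4)^2 ≡ 174^2 = 30276 ≡ 156 (mod 251)
15^10 = 15^8 · 15^2 ≡ 156 · 225 ≡ 211 (mod 251).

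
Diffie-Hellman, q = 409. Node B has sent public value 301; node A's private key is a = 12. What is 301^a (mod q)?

Shared key K = 301^12 mod 409.
301^1 ≡ 301 (mod 409)
301^2 = (301^1)^2 ≡ 301^2 = 90601 ≡ 212 (mod 409)
301^4 = (301^2)^2 ≡ 212^2 = 44944 ≡ 363 (mod 409)
301^8 = (301^4)^2 ≡ 363^2 = 131769 ≡ 71 (mod 409)
301^12 = 301^8 · 301^4 ≡ 71 · 363 ≡ 6 (mod 409).

6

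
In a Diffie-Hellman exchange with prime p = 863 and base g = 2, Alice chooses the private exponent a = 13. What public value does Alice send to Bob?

425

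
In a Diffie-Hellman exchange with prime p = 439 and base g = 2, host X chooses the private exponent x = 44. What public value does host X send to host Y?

385

Public value = 2^44 (mod 439).
2^1 ≡ 2 (mod 439)
2^2 = (2^1)^2 ≡ 2^2 = 4 ≡ 4 (mod 439)
2^4 = (2^2)^2 ≡ 4^2 = 16 ≡ 16 (mod 439)
2^8 = (2^4)^2 ≡ 16^2 = 256 ≡ 256 (mod 439)
2^16 = (2^8)^2 ≡ 256^2 = 65536 ≡ 125 (mod 439)
2^32 = (2^16)^2 ≡ 125^2 = 15625 ≡ 260 (mod 439)
2^44 = 2^32 · 2^8 · 2^4 ≡ 260 · 256 · 16 ≡ 385 (mod 439).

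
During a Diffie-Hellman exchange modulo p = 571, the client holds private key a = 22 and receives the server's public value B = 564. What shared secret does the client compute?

Shared key K = 564^22 mod 571.
564^1 ≡ 564 (mod 571)
564^2 = (564^1)^2 ≡ 564^2 = 318096 ≡ 49 (mod 571)
564^4 = (564^2)^2 ≡ 49^2 = 2401 ≡ 117 (mod 571)
564^8 = (564^4)^2 ≡ 117^2 = 13689 ≡ 556 (mod 571)
564^16 = (564^8)^2 ≡ 556^2 = 309136 ≡ 225 (mod 571)
564^22 = 564^16 · 564^4 · 564^2 ≡ 225 · 117 · 49 ≡ 36 (mod 571).

36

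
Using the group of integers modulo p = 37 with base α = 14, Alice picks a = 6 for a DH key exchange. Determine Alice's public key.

36

Public value = 14^6 (mod 37).
14^1 ≡ 14 (mod 37)
14^2 = (14^1)^2 ≡ 14^2 = 196 ≡ 11 (mod 37)
14^4 = (14^2)^2 ≡ 11^2 = 121 ≡ 10 (mod 37)
14^6 = 14^4 · 14^2 ≡ 10 · 11 ≡ 36 (mod 37).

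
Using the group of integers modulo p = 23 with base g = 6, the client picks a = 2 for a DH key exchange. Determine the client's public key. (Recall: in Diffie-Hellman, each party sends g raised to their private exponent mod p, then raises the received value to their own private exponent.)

13

Public value = 6^2 mod 23.
6^1 ≡ 6 (mod 23)
6^2 = (6^1)^2 ≡ 6^2 = 36 ≡ 13 (mod 23)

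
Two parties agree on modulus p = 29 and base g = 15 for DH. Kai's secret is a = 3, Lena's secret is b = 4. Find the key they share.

25

Lena sends B = g^b mod p = 15^4 mod 29.
15^1 ≡ 15 (mod 29)
15^2 = (15^1)^2 ≡ 15^2 = 225 ≡ 22 (mod 29)
15^4 = (15^2)^2 ≡ 22^2 = 484 ≡ 20 (mod 29)
So B = 20. Kai then computes K = B^a mod p = 20^3 mod 29.
20^1 ≡ 20 (mod 29)
20^2 = (20^1)^2 ≡ 20^2 = 400 ≡ 23 (mod 29)
20^3 = 20^2 · 20^1 ≡ 23 · 20 ≡ 25 (mod 29).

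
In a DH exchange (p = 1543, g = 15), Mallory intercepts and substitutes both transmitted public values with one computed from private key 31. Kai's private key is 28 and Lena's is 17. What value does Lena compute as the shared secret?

Lena receives Mallory's public value M = 15^31 mod 1543 instead of the honest one.
15^1 ≡ 15 (mod 1543)
15^2 = (15^1)^2 ≡ 15^2 = 225 ≡ 225 (mod 1543)
15^4 = (15^2)^2 ≡ 225^2 = 50625 ≡ 1249 (mod 1543)
15^8 = (15^4)^2 ≡ 1249^2 = 1560001 ≡ 28 (mod 1543)
15^16 = (15^8)^2 ≡ 28^2 = 784 ≡ 784 (mod 1543)
15^31 = 15^16 · 15^8 · 15^4 · 15^2 · 15^1 ≡ 784 · 28 · 1249 · 225 · 15 ≡ 139 (mod 1543).
So M = 139. Lena computes K = M^17 mod 1543.
139^1 ≡ 139 (mod 1543)
139^2 = (139^1)^2 ≡ 139^2 = 19321 ≡ 805 (mod 1543)
139^4 = (139^2)^2 ≡ 805^2 = 648025 ≡ 1508 (mod 1543)
139^8 = (139^4)^2 ≡ 1508^2 = 2274064 ≡ 1225 (mod 1543)
139^16 = (139^8)^2 ≡ 1225^2 = 1500625 ≡ 829 (mod 1543)
139^17 = 139^16 · 139^1 ≡ 829 · 139 ≡ 1049 (mod 1543).

1049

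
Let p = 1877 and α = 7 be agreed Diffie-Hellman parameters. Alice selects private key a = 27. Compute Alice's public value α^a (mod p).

1535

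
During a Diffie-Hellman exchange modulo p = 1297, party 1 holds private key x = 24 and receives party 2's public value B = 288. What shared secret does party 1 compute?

1069

Shared key K = 288^24 mod 1297.
288^1 ≡ 288 (mod 1297)
288^2 = (288^1)^2 ≡ 288^2 = 82944 ≡ 1233 (mod 1297)
288^4 = (288^2)^2 ≡ 1233^2 = 1520289 ≡ 205 (mod 1297)
288^8 = (288^4)^2 ≡ 205^2 = 42025 ≡ 521 (mod 1297)
288^16 = (288^8)^2 ≡ 521^2 = 271441 ≡ 368 (mod 1297)
288^24 = 288^16 · 288^8 ≡ 368 · 521 ≡ 1069 (mod 1297).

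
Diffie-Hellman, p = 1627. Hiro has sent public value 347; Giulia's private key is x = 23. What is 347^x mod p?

783

Shared key K = 347^23 mod 1627.
347^1 ≡ 347 (mod 1627)
347^2 = (347^1)^2 ≡ 347^2 = 120409 ≡ 11 (mod 1627)
347^4 = (347^2)^2 ≡ 11^2 = 121 ≡ 121 (mod 1627)
347^8 = (347^4)^2 ≡ 121^2 = 14641 ≡ 1625 (mod 1627)
347^16 = (347^8)^2 ≡ 1625^2 = 2640625 ≡ 4 (mod 1627)
347^23 = 347^16 · 347^4 · 347^2 · 347^1 ≡ 4 · 121 · 11 · 347 ≡ 783 (mod 1627).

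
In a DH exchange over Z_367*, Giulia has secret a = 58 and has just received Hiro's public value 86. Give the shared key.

Shared key K = 86^58 mod 367.
86^1 ≡ 86 (mod 367)
86^2 = (86^1)^2 ≡ 86^2 = 7396 ≡ 56 (mod 367)
86^4 = (86^2)^2 ≡ 56^2 = 3136 ≡ 200 (mod 367)
86^8 = (86^4)^2 ≡ 200^2 = 40000 ≡ 364 (mod 367)
86^16 = (86^8)^2 ≡ 364^2 = 132496 ≡ 9 (mod 367)
86^32 = (86^16)^2 ≡ 9^2 = 81 ≡ 81 (mod 367)
86^58 = 86^32 · 86^16 · 86^8 · 86^2 ≡ 81 · 9 · 364 · 56 ≡ 106 (mod 367).

106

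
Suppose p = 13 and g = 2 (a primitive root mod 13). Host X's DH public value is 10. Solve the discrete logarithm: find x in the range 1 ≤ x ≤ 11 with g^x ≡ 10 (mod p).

Try successive powers of 2 modulo 13:
2^1 ≡ 2
2^2 ≡ 4
2^3 ≡ 8
2^4 ≡ 3
2^5 ≡ 6
2^6 ≡ 12
2^7 ≡ 11
2^8 ≡ 9
2^9 ≡ 5
2^10 ≡ 10
Found: x = 10.

10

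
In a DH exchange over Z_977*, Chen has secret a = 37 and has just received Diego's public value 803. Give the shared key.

940

Shared key K = 803^37 mod 977.
803^1 ≡ 803 (mod 977)
803^2 = (803^1)^2 ≡ 803^2 = 644809 ≡ 966 (mod 977)
803^4 = (803^2)^2 ≡ 966^2 = 933156 ≡ 121 (mod 977)
803^8 = (803^4)^2 ≡ 121^2 = 14641 ≡ 963 (mod 977)
803^16 = (803^8)^2 ≡ 963^2 = 927369 ≡ 196 (mod 977)
803^32 = (803^16)^2 ≡ 196^2 = 38416 ≡ 313 (mod 977)
803^37 = 803^32 · 803^4 · 803^1 ≡ 313 · 121 · 803 ≡ 940 (mod 977).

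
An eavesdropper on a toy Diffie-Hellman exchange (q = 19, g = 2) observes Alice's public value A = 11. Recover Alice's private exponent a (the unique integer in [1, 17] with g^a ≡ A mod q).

Try successive powers of 2 modulo 19:
2^1 ≡ 2
2^2 ≡ 4
2^3 ≡ 8
2^4 ≡ 16
2^5 ≡ 13
2^6 ≡ 7
2^7 ≡ 14
2^8 ≡ 9
2^9 ≡ 18
2^10 ≡ 17
2^11 ≡ 15
2^12 ≡ 11
Found: a = 12.

12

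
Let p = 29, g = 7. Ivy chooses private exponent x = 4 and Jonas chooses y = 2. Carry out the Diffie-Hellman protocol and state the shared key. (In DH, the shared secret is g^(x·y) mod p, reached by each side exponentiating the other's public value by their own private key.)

Ivy sends A = g^x mod p = 7^4 mod 29.
7^1 ≡ 7 (mod 29)
7^2 = (7^1)^2 ≡ 7^2 = 49 ≡ 20 (mod 29)
7^4 = (7^2)^2 ≡ 20^2 = 400 ≡ 23 (mod 29)
So A = 23. Jonas then computes K = A^y mod p = 23^2 mod 29.
23^1 ≡ 23 (mod 29)
23^2 = (23^1)^2 ≡ 23^2 = 529 ≡ 7 (mod 29)

7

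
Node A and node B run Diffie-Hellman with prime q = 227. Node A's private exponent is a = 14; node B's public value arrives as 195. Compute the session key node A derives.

73

Shared key K = 195^14 mod 227.
195^1 ≡ 195 (mod 227)
195^2 = (195^1)^2 ≡ 195^2 = 38025 ≡ 116 (mod 227)
195^4 = (195^2)^2 ≡ 116^2 = 13456 ≡ 63 (mod 227)
195^8 = (195^4)^2 ≡ 63^2 = 3969 ≡ 110 (mod 227)
195^14 = 195^8 · 195^4 · 195^2 ≡ 110 · 63 · 116 ≡ 73 (mod 227).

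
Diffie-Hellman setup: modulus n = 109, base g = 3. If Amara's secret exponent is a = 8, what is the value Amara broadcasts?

Public value = 3^8 mod 109.
3^1 ≡ 3 (mod 109)
3^2 = (3^1)^2 ≡ 3^2 = 9 ≡ 9 (mod 109)
3^4 = (3^2)^2 ≡ 9^2 = 81 ≡ 81 (mod 109)
3^8 = (3^4)^2 ≡ 81^2 = 6561 ≡ 21 (mod 109)

21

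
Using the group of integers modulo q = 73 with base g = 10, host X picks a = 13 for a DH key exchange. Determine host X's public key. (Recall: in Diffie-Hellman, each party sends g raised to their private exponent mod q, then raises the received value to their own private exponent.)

Public value = 10^13 mod 73.
10^1 ≡ 10 (mod 73)
10^2 = (10^1)^2 ≡ 10^2 = 100 ≡ 27 (mod 73)
10^4 = (10^2)^2 ≡ 27^2 = 729 ≡ 72 (mod 73)
10^8 = (10^4)^2 ≡ 72^2 = 5184 ≡ 1 (mod 73)
10^13 = 10^8 · 10^4 · 10^1 ≡ 1 · 72 · 10 ≡ 63 (mod 73).

63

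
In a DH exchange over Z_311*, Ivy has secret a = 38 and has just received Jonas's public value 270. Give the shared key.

260

Shared key K = 270^38 mod 311.
270^1 ≡ 270 (mod 311)
270^2 = (270^1)^2 ≡ 270^2 = 72900 ≡ 126 (mod 311)
270^4 = (270^2)^2 ≡ 126^2 = 15876 ≡ 15 (mod 311)
270^8 = (270^4)^2 ≡ 15^2 = 225 ≡ 225 (mod 311)
270^16 = (270^8)^2 ≡ 225^2 = 50625 ≡ 243 (mod 311)
270^32 = (270^16)^2 ≡ 243^2 = 59049 ≡ 270 (mod 311)
270^38 = 270^32 · 270^4 · 270^2 ≡ 270 · 15 · 126 ≡ 260 (mod 311).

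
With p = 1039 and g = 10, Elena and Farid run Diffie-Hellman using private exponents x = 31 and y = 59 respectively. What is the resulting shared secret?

225

Farid sends B = g^y mod p = 10^59 mod 1039.
10^1 ≡ 10 (mod 1039)
10^2 = (10^1)^2 ≡ 10^2 = 100 ≡ 100 (mod 1039)
10^4 = (10^2)^2 ≡ 100^2 = 10000 ≡ 649 (mod 1039)
10^8 = (10^4)^2 ≡ 649^2 = 421201 ≡ 406 (mod 1039)
10^16 = (10^8)^2 ≡ 406^2 = 164836 ≡ 674 (mod 1039)
10^32 = (10^16)^2 ≡ 674^2 = 454276 ≡ 233 (mod 1039)
10^59 = 10^32 · 10^16 · 10^8 · 10^2 · 10^1 ≡ 233 · 674 · 406 · 100 · 10 ≡ 346 (mod 1039).
So B = 346. Elena then computes K = B^x mod p = 346^31 mod 1039.
346^1 ≡ 346 (mod 1039)
346^2 = (346^1)^2 ≡ 346^2 = 119716 ≡ 231 (mod 1039)
346^4 = (346^2)^2 ≡ 231^2 = 53361 ≡ 372 (mod 1039)
346^8 = (346^4)^2 ≡ 372^2 = 138384 ≡ 197 (mod 1039)
346^16 = (346^8)^2 ≡ 197^2 = 38809 ≡ 366 (mod 1039)
346^31 = 346^16 · 346^8 · 346^4 · 346^2 · 346^1 ≡ 366 · 197 · 372 · 231 · 346 ≡ 225 (mod 1039).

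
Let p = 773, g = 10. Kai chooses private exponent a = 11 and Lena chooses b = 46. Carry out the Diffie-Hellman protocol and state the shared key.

44

Kai sends A = g^a mod p = 10^11 mod 773.
10^1 ≡ 10 (mod 773)
10^2 = (10^1)^2 ≡ 10^2 = 100 ≡ 100 (mod 773)
10^4 = (10^2)^2 ≡ 100^2 = 10000 ≡ 724 (mod 773)
10^8 = (10^4)^2 ≡ 724^2 = 524176 ≡ 82 (mod 773)
10^11 = 10^8 · 10^2 · 10^1 ≡ 82 · 100 · 10 ≡ 62 (mod 773).
So A = 62. Lena then computes K = A^b mod p = 62^46 mod 773.
62^1 ≡ 62 (mod 773)
62^2 = (62^1)^2 ≡ 62^2 = 3844 ≡ 752 (mod 773)
62^4 = (62^2)^2 ≡ 752^2 = 565504 ≡ 441 (mod 773)
62^8 = (62^4)^2 ≡ 441^2 = 194481 ≡ 458 (mod 773)
62^16 = (62^8)^2 ≡ 458^2 = 209764 ≡ 281 (mod 773)
62^32 = (62^16)^2 ≡ 281^2 = 78961 ≡ 115 (mod 773)
62^46 = 62^32 · 62^8 · 62^4 · 62^2 ≡ 115 · 458 · 441 · 752 ≡ 44 (mod 773).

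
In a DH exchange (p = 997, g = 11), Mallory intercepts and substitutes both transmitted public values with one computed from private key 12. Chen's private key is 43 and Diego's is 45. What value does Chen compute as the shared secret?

501

Chen receives Mallory's public value M = 11^12 mod 997 instead of the honest one.
11^1 ≡ 11 (mod 997)
11^2 = (11^1)^2 ≡ 11^2 = 121 ≡ 121 (mod 997)
11^4 = (11^2)^2 ≡ 121^2 = 14641 ≡ 683 (mod 997)
11^8 = (11^4)^2 ≡ 683^2 = 466489 ≡ 890 (mod 997)
11^12 = 11^8 · 11^4 ≡ 890 · 683 ≡ 697 (mod 997).
So M = 697. Chen computes K = M^43 mod 997.
697^1 ≡ 697 (mod 997)
697^2 = (697^1)^2 ≡ 697^2 = 485809 ≡ 270 (mod 997)
697^4 = (697^2)^2 ≡ 270^2 = 72900 ≡ 119 (mod 997)
697^8 = (697^4)^2 ≡ 119^2 = 14161 ≡ 203 (mod 997)
697^16 = (697^8)^2 ≡ 203^2 = 41209 ≡ 332 (mod 997)
697^32 = (697^16)^2 ≡ 332^2 = 110224 ≡ 554 (mod 997)
697^43 = 697^32 · 697^8 · 697^2 · 697^1 ≡ 554 · 203 · 270 · 697 ≡ 501 (mod 997).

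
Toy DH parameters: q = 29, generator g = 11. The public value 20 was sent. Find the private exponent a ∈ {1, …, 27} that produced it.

Try successive powers of 11 modulo 29:
11^1 ≡ 11
11^2 ≡ 5
11^3 ≡ 26
11^4 ≡ 25
11^5 ≡ 14
11^6 ≡ 9
11^7 ≡ 12
11^8 ≡ 16
11^9 ≡ 2
11^10 ≡ 22
11^11 ≡ 10
11^12 ≡ 23
11^13 ≡ 21
11^14 ≡ 28
11^15 ≡ 18
11^16 ≡ 24
11^17 ≡ 3
11^18 ≡ 4
11^19 ≡ 15
11^20 ≡ 20
Found: a = 20.

20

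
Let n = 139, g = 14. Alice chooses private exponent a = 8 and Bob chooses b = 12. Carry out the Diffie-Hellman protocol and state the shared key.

Alice sends A = g^a mod n = 14^8 mod 139.
14^1 ≡ 14 (mod 139)
14^2 = (14^1)^2 ≡ 14^2 = 196 ≡ 57 (mod 139)
14^4 = (14^2)^2 ≡ 57^2 = 3249 ≡ 52 (mod 139)
14^8 = (14^4)^2 ≡ 52^2 = 2704 ≡ 63 (mod 139)
So A = 63. Bob then computes K = A^b mod n = 63^12 mod 139.
63^1 ≡ 63 (mod 139)
63^2 = (63^1)^2 ≡ 63^2 = 3969 ≡ 77 (mod 139)
63^4 = (63^2)^2 ≡ 77^2 = 5929 ≡ 91 (mod 139)
63^8 = (63^4)^2 ≡ 91^2 = 8281 ≡ 80 (mod 139)
63^12 = 63^8 · 63^4 ≡ 80 · 91 ≡ 52 (mod 139).

52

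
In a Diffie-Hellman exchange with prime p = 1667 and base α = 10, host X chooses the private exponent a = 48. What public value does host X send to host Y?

Public value = 10^48 (mod 1667).
10^1 ≡ 10 (mod 1667)
10^2 = (10^1)^2 ≡ 10^2 = 100 ≡ 100 (mod 1667)
10^4 = (10^2)^2 ≡ 100^2 = 10000 ≡ 1665 (mod 1667)
10^8 = (10^4)^2 ≡ 1665^2 = 2772225 ≡ 4 (mod 1667)
10^16 = (10^8)^2 ≡ 4^2 = 16 ≡ 16 (mod 1667)
10^32 = (10^16)^2 ≡ 16^2 = 256 ≡ 256 (mod 1667)
10^48 = 10^32 · 10^16 ≡ 256 · 16 ≡ 762 (mod 1667).

762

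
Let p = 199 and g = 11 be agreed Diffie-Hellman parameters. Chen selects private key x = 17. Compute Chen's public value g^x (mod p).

136

Public value = 11^17 (mod 199).
11^1 ≡ 11 (mod 199)
11^2 = (11^1)^2 ≡ 11^2 = 121 ≡ 121 (mod 199)
11^4 = (11^2)^2 ≡ 121^2 = 14641 ≡ 114 (mod 199)
11^8 = (11^4)^2 ≡ 114^2 = 12996 ≡ 61 (mod 199)
11^16 = (11^8)^2 ≡ 61^2 = 3721 ≡ 139 (mod 199)
11^17 = 11^16 · 11^1 ≡ 139 · 11 ≡ 136 (mod 199).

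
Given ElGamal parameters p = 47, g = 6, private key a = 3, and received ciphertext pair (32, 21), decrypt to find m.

18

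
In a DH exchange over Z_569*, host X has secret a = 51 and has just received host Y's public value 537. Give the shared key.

250

Shared key K = 537^51 mod 569.
537^1 ≡ 537 (mod 569)
537^2 = (537^1)^2 ≡ 537^2 = 288369 ≡ 455 (mod 569)
537^4 = (537^2)^2 ≡ 455^2 = 207025 ≡ 478 (mod 569)
537^8 = (537^4)^2 ≡ 478^2 = 228484 ≡ 315 (mod 569)
537^16 = (537^8)^2 ≡ 315^2 = 99225 ≡ 219 (mod 569)
537^32 = (537^16)^2 ≡ 219^2 = 47961 ≡ 165 (mod 569)
537^51 = 537^32 · 537^16 · 537^2 · 537^1 ≡ 165 · 219 · 455 · 537 ≡ 250 (mod 569).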